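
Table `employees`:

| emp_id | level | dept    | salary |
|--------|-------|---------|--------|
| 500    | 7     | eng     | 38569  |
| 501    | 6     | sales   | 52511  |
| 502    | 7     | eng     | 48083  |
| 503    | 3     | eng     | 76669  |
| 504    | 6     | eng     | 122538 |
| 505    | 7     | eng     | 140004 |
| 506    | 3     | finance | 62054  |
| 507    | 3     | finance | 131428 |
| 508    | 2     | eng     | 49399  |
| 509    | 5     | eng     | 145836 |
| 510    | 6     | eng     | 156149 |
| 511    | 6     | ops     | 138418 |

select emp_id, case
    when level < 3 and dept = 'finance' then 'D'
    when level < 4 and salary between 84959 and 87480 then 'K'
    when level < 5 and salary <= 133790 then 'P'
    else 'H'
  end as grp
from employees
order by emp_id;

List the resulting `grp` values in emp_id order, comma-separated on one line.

emp_id=500: ELSE → H
emp_id=501: ELSE → H
emp_id=502: ELSE → H
emp_id=503: level < 5 and salary <= 133790 → P
emp_id=504: ELSE → H
emp_id=505: ELSE → H
emp_id=506: level < 5 and salary <= 133790 → P
emp_id=507: level < 5 and salary <= 133790 → P
emp_id=508: level < 5 and salary <= 133790 → P
emp_id=509: ELSE → H
emp_id=510: ELSE → H
emp_id=511: ELSE → H

H, H, H, P, H, H, P, P, P, H, H, H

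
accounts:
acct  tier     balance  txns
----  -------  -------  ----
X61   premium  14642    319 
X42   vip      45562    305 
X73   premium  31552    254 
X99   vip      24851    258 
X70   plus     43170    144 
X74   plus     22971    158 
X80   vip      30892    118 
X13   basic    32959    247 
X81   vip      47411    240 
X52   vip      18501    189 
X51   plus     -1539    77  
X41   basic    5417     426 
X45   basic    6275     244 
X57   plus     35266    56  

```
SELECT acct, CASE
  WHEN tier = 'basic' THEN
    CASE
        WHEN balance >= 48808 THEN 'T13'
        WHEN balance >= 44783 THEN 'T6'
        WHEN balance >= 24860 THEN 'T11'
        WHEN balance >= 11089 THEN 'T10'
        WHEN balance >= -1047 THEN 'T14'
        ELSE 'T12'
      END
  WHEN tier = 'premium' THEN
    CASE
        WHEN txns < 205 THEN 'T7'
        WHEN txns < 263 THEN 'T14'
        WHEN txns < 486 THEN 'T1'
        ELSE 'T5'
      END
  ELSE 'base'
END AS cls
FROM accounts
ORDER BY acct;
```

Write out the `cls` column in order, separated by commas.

acct=X13: tier='basic' → inner[balance >= 24860] → T11
acct=X41: tier='basic' → inner[balance >= -1047] → T14
acct=X42: tier='vip' → outer ELSE → base
acct=X45: tier='basic' → inner[balance >= -1047] → T14
acct=X51: tier='plus' → outer ELSE → base
acct=X52: tier='vip' → outer ELSE → base
acct=X57: tier='plus' → outer ELSE → base
acct=X61: tier='premium' → inner[txns < 486] → T1
acct=X70: tier='plus' → outer ELSE → base
acct=X73: tier='premium' → inner[txns < 263] → T14
acct=X74: tier='plus' → outer ELSE → base
acct=X80: tier='vip' → outer ELSE → base
acct=X81: tier='vip' → outer ELSE → base
acct=X99: tier='vip' → outer ELSE → base

T11, T14, base, T14, base, base, base, T1, base, T14, base, base, base, base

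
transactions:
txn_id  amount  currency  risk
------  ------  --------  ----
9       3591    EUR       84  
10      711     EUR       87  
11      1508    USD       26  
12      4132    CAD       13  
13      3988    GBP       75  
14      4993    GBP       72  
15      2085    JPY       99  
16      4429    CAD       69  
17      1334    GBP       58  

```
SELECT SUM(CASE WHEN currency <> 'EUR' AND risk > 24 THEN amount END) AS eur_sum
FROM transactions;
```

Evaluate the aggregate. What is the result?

18337

txn_id=9: ✗
txn_id=10: ✗
txn_id=11: ✓ → 1508
txn_id=12: ✗
txn_id=13: ✓ → 3988
txn_id=14: ✓ → 4993
txn_id=15: ✓ → 2085
txn_id=16: ✓ → 4429
txn_id=17: ✓ → 1334
eur_sum = 1508 + 3988 + 4993 + 2085 + 4429 + 1334 = 18337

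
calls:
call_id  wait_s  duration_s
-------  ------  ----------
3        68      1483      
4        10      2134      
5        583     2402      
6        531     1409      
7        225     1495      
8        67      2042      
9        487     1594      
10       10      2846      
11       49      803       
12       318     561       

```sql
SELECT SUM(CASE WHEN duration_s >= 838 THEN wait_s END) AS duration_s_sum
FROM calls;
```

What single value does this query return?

call_id=3: ✓ → 68
call_id=4: ✓ → 10
call_id=5: ✓ → 583
call_id=6: ✓ → 531
call_id=7: ✓ → 225
call_id=8: ✓ → 67
call_id=9: ✓ → 487
call_id=10: ✓ → 10
call_id=11: ✗
call_id=12: ✗
duration_s_sum = 68 + 10 + 583 + 531 + 225 + 67 + 487 + 10 = 1981

1981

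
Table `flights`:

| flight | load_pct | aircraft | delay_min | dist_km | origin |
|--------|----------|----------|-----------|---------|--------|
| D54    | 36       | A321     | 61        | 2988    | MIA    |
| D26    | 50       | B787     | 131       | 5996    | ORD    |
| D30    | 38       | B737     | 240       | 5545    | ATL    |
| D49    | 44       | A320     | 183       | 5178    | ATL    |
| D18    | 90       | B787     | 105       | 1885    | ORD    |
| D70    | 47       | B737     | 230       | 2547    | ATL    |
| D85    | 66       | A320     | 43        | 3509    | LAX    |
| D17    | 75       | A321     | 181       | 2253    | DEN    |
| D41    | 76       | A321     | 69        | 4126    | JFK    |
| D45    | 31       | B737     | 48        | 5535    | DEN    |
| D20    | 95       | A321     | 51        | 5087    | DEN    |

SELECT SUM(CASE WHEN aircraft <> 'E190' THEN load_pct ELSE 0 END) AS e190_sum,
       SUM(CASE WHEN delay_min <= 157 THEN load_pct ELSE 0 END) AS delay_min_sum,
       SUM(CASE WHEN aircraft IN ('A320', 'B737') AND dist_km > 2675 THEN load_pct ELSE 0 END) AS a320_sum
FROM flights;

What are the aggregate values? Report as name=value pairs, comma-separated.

e190_sum=648, delay_min_sum=444, a320_sum=179

[e190_sum: aircraft <> 'E190']
flight=D54: ✓ → 36
flight=D26: ✓ → 50
flight=D30: ✓ → 38
flight=D49: ✓ → 44
flight=D18: ✓ → 90
flight=D70: ✓ → 47
flight=D85: ✓ → 66
flight=D17: ✓ → 75
flight=D41: ✓ → 76
flight=D45: ✓ → 31
flight=D20: ✓ → 95
e190_sum = 36 + 50 + 38 + 44 + 90 + 47 + 66 + 75 + 76 + 31 + 95 = 648
—
[delay_min_sum: delay_min <= 157]
flight=D54: ✓ → 36
flight=D26: ✓ → 50
flight=D30: ✗
flight=D49: ✗
flight=D18: ✓ → 90
flight=D70: ✗
flight=D85: ✓ → 66
flight=D17: ✗
flight=D41: ✓ → 76
flight=D45: ✓ → 31
flight=D20: ✓ → 95
delay_min_sum = 36 + 50 + 90 + 66 + 76 + 31 + 95 = 444
—
[a320_sum: aircraft IN ('A320', 'B737') AND dist_km > 2675]
flight=D54: ✗
flight=D26: ✗
flight=D30: ✓ → 38
flight=D49: ✓ → 44
flight=D18: ✗
flight=D70: ✗
flight=D85: ✓ → 66
flight=D17: ✗
flight=D41: ✗
flight=D45: ✓ → 31
flight=D20: ✗
a320_sum = 38 + 44 + 66 + 31 = 179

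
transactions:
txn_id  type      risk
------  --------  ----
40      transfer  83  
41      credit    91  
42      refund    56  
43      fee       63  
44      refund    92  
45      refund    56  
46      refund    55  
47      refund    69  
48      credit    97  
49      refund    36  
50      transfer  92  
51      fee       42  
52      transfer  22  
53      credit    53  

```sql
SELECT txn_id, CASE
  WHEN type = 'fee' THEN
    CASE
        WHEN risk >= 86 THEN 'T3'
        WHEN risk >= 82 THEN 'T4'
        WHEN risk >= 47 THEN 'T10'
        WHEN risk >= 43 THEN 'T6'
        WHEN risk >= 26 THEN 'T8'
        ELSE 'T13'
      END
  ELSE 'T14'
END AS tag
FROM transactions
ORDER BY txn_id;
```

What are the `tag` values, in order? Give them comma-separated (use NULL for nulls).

txn_id=40: type='transfer' → outer ELSE → T14
txn_id=41: type='credit' → outer ELSE → T14
txn_id=42: type='refund' → outer ELSE → T14
txn_id=43: type='fee' → inner[risk >= 47] → T10
txn_id=44: type='refund' → outer ELSE → T14
txn_id=45: type='refund' → outer ELSE → T14
txn_id=46: type='refund' → outer ELSE → T14
txn_id=47: type='refund' → outer ELSE → T14
txn_id=48: type='credit' → outer ELSE → T14
txn_id=49: type='refund' → outer ELSE → T14
txn_id=50: type='transfer' → outer ELSE → T14
txn_id=51: type='fee' → inner[risk >= 26] → T8
txn_id=52: type='transfer' → outer ELSE → T14
txn_id=53: type='credit' → outer ELSE → T14

T14, T14, T14, T10, T14, T14, T14, T14, T14, T14, T14, T8, T14, T14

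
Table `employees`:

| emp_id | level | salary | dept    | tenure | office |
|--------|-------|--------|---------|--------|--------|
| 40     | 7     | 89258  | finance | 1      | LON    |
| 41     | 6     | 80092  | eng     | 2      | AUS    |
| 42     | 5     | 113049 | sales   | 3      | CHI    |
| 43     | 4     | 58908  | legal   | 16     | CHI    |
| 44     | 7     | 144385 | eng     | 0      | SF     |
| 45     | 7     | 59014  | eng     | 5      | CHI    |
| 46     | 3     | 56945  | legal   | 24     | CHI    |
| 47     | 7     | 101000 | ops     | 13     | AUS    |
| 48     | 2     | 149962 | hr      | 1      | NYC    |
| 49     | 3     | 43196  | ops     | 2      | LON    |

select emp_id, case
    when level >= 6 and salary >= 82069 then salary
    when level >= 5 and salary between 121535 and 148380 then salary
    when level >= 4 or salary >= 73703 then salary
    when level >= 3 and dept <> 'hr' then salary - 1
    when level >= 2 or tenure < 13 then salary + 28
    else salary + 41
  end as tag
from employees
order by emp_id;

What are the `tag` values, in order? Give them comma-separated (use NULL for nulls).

emp_id=40: level >= 6 and salary >= 82069 → 89258
emp_id=41: level >= 4 or salary >= 73703 → 80092
emp_id=42: level >= 4 or salary >= 73703 → 113049
emp_id=43: level >= 4 or salary >= 73703 → 58908
emp_id=44: level >= 6 and salary >= 82069 → 144385
emp_id=45: level >= 4 or salary >= 73703 → 59014
emp_id=46: level >= 3 and dept <> 'hr' → 56944
emp_id=47: level >= 6 and salary >= 82069 → 101000
emp_id=48: level >= 4 or salary >= 73703 → 149962
emp_id=49: level >= 3 and dept <> 'hr' → 43195

89258, 80092, 113049, 58908, 144385, 59014, 56944, 101000, 149962, 43195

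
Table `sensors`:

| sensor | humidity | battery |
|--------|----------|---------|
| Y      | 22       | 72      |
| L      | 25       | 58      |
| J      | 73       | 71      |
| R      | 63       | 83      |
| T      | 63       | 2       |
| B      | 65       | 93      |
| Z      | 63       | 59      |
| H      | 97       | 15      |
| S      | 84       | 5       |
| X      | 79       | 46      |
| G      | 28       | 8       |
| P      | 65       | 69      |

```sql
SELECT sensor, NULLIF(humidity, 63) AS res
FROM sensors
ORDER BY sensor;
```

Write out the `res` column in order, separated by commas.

sensor=B: humidity=65 vs 63: differ → 65
sensor=G: humidity=28 vs 63: differ → 28
sensor=H: humidity=97 vs 63: differ → 97
sensor=J: humidity=73 vs 63: differ → 73
sensor=L: humidity=25 vs 63: differ → 25
sensor=P: humidity=65 vs 63: differ → 65
sensor=R: humidity=63 vs 63: equal → NULL
sensor=S: humidity=84 vs 63: differ → 84
sensor=T: humidity=63 vs 63: equal → NULL
sensor=X: humidity=79 vs 63: differ → 79
sensor=Y: humidity=22 vs 63: differ → 22
sensor=Z: humidity=63 vs 63: equal → NULL

65, 28, 97, 73, 25, 65, NULL, 84, NULL, 79, 22, NULL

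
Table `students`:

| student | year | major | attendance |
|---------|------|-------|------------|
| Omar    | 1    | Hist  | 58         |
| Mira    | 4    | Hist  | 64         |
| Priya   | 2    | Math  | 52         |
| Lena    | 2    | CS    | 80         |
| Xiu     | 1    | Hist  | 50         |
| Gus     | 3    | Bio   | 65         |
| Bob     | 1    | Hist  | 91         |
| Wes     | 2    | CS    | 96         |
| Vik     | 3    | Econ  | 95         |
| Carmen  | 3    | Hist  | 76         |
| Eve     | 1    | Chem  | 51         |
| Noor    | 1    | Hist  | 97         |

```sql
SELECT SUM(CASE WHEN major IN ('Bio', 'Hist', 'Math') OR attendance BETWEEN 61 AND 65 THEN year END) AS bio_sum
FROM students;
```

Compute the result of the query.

student=Omar: ✓ → 1
student=Mira: ✓ → 4
student=Priya: ✓ → 2
student=Lena: ✗
student=Xiu: ✓ → 1
student=Gus: ✓ → 3
student=Bob: ✓ → 1
student=Wes: ✗
student=Vik: ✗
student=Carmen: ✓ → 3
student=Eve: ✗
student=Noor: ✓ → 1
bio_sum = 1 + 4 + 2 + 1 + 3 + 1 + 3 + 1 = 16

16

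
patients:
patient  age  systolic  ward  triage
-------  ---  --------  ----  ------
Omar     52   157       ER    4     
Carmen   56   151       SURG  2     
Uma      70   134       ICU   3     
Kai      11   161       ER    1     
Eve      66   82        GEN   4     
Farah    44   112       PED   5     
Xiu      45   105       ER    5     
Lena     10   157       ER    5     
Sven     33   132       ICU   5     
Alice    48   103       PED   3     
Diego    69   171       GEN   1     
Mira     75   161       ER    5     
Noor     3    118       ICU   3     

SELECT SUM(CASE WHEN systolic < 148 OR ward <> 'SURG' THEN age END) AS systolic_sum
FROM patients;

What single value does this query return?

526

patient=Omar: ✓ → 52
patient=Carmen: ✗
patient=Uma: ✓ → 70
patient=Kai: ✓ → 11
patient=Eve: ✓ → 66
patient=Farah: ✓ → 44
patient=Xiu: ✓ → 45
patient=Lena: ✓ → 10
patient=Sven: ✓ → 33
patient=Alice: ✓ → 48
patient=Diego: ✓ → 69
patient=Mira: ✓ → 75
patient=Noor: ✓ → 3
systolic_sum = 52 + 70 + 11 + 66 + 44 + 45 + 10 + 33 + 48 + 69 + 75 + 3 = 526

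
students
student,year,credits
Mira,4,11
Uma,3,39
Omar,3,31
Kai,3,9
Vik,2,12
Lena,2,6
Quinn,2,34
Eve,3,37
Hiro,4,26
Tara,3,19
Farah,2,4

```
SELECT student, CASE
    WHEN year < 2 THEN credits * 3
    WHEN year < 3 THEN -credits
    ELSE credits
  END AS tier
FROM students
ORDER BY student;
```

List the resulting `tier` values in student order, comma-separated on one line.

student=Eve: ELSE → 37
student=Farah: year < 3 → -4
student=Hiro: ELSE → 26
student=Kai: ELSE → 9
student=Lena: year < 3 → -6
student=Mira: ELSE → 11
student=Omar: ELSE → 31
student=Quinn: year < 3 → -34
student=Tara: ELSE → 19
student=Uma: ELSE → 39
student=Vik: year < 3 → -12

37, -4, 26, 9, -6, 11, 31, -34, 19, 39, -12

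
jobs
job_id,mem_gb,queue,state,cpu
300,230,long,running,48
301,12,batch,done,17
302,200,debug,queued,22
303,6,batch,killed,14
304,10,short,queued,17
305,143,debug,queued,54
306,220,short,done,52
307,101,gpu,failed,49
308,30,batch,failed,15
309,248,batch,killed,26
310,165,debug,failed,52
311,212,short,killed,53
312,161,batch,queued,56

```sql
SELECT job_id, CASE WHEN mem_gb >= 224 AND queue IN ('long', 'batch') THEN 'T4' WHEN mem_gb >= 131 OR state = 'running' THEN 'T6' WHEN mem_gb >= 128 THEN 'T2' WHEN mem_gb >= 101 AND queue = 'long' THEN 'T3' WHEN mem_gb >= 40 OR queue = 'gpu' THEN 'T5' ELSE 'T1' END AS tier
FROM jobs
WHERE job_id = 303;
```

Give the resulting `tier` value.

T1

job_id = 303: mem_gb=6, queue=batch, state=killed, cpu=14.
mem_gb >= 224 AND queue IN ('long', 'batch') → false
mem_gb >= 131 OR state = 'running' → false
mem_gb >= 128 → false
mem_gb >= 101 AND queue = 'long' → false
mem_gb >= 40 OR queue = 'gpu' → false
No prior WHEN matched → ELSE → T1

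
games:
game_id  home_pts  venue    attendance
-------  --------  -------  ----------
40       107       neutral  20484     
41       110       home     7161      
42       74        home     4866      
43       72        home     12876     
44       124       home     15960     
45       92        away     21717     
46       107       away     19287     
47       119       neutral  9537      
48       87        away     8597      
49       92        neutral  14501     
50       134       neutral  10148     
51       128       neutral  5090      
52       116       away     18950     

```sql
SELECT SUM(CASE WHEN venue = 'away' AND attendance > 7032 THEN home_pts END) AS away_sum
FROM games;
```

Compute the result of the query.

402

game_id=40: ✗
game_id=41: ✗
game_id=42: ✗
game_id=43: ✗
game_id=44: ✗
game_id=45: ✓ → 92
game_id=46: ✓ → 107
game_id=47: ✗
game_id=48: ✓ → 87
game_id=49: ✗
game_id=50: ✗
game_id=51: ✗
game_id=52: ✓ → 116
away_sum = 92 + 107 + 87 + 116 = 402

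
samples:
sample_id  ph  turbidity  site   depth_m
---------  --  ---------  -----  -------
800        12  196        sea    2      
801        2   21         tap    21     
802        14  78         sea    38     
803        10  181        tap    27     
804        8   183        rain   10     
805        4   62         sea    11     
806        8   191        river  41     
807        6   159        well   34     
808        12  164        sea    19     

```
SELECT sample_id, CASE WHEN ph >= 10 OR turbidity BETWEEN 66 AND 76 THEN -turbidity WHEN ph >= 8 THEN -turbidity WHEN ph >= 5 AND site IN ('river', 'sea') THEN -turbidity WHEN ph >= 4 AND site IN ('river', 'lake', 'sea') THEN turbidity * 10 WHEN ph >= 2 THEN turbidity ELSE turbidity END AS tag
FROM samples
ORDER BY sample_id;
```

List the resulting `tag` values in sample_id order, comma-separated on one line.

-196, 21, -78, -181, -183, 620, -191, 159, -164

sample_id=800: ph >= 10 OR turbidity BETWEEN 66 AND 76 → -196
sample_id=801: ph >= 2 → 21
sample_id=802: ph >= 10 OR turbidity BETWEEN 66 AND 76 → -78
sample_id=803: ph >= 10 OR turbidity BETWEEN 66 AND 76 → -181
sample_id=804: ph >= 8 → -183
sample_id=805: ph >= 4 AND site IN ('river', 'lake', 'sea') → 620
sample_id=806: ph >= 8 → -191
sample_id=807: ph >= 2 → 159
sample_id=808: ph >= 10 OR turbidity BETWEEN 66 AND 76 → -164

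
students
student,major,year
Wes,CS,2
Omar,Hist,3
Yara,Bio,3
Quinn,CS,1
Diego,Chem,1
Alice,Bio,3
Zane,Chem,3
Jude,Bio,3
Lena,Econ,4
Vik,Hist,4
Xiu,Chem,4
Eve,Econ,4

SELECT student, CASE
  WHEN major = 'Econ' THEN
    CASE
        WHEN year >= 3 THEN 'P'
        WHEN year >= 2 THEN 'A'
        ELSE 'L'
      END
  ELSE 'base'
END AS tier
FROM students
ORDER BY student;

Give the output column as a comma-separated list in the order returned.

base, base, P, base, P, base, base, base, base, base, base, base

student=Alice: major='Bio' → outer ELSE → base
student=Diego: major='Chem' → outer ELSE → base
student=Eve: major='Econ' → inner[year >= 3] → P
student=Jude: major='Bio' → outer ELSE → base
student=Lena: major='Econ' → inner[year >= 3] → P
student=Omar: major='Hist' → outer ELSE → base
student=Quinn: major='CS' → outer ELSE → base
student=Vik: major='Hist' → outer ELSE → base
student=Wes: major='CS' → outer ELSE → base
student=Xiu: major='Chem' → outer ELSE → base
student=Yara: major='Bio' → outer ELSE → base
student=Zane: major='Chem' → outer ELSE → base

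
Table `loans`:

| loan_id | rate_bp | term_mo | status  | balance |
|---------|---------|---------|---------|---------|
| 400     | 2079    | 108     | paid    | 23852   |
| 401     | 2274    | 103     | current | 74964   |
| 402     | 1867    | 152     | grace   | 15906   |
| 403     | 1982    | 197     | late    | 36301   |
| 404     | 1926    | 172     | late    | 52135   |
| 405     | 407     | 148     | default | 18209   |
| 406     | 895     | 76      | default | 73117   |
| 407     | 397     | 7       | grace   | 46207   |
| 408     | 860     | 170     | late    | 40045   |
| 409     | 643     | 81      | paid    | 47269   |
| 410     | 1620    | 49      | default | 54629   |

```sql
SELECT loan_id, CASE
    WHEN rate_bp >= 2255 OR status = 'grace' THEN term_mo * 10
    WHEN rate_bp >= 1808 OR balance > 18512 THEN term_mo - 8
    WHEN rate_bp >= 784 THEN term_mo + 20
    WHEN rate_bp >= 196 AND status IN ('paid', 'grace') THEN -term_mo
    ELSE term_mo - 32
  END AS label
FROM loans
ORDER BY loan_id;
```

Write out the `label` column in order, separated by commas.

100, 1030, 1520, 189, 164, 116, 68, 70, 162, 73, 41

loan_id=400: rate_bp >= 1808 OR balance > 18512 → 100
loan_id=401: rate_bp >= 2255 OR status = 'grace' → 1030
loan_id=402: rate_bp >= 2255 OR status = 'grace' → 1520
loan_id=403: rate_bp >= 1808 OR balance > 18512 → 189
loan_id=404: rate_bp >= 1808 OR balance > 18512 → 164
loan_id=405: ELSE → 116
loan_id=406: rate_bp >= 1808 OR balance > 18512 → 68
loan_id=407: rate_bp >= 2255 OR status = 'grace' → 70
loan_id=408: rate_bp >= 1808 OR balance > 18512 → 162
loan_id=409: rate_bp >= 1808 OR balance > 18512 → 73
loan_id=410: rate_bp >= 1808 OR balance > 18512 → 41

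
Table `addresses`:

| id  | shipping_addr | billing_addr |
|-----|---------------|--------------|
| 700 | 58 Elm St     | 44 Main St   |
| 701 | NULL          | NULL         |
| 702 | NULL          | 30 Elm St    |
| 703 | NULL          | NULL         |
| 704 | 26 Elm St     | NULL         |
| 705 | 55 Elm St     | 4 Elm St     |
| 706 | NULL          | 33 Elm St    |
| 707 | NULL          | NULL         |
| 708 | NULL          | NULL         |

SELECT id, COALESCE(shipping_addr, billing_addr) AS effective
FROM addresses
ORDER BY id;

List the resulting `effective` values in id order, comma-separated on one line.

58 Elm St, NULL, 30 Elm St, NULL, 26 Elm St, 55 Elm St, 33 Elm St, NULL, NULL

id=700: shipping_addr=58 Elm St → 58 Elm St
id=701: shipping_addr=NULL, billing_addr=NULL (all NULL) → NULL
id=702: shipping_addr=NULL, billing_addr=30 Elm St → 30 Elm St
id=703: shipping_addr=NULL, billing_addr=NULL (all NULL) → NULL
id=704: shipping_addr=26 Elm St → 26 Elm St
id=705: shipping_addr=55 Elm St → 55 Elm St
id=706: shipping_addr=NULL, billing_addr=33 Elm St → 33 Elm St
id=707: shipping_addr=NULL, billing_addr=NULL (all NULL) → NULL
id=708: shipping_addr=NULL, billing_addr=NULL (all NULL) → NULL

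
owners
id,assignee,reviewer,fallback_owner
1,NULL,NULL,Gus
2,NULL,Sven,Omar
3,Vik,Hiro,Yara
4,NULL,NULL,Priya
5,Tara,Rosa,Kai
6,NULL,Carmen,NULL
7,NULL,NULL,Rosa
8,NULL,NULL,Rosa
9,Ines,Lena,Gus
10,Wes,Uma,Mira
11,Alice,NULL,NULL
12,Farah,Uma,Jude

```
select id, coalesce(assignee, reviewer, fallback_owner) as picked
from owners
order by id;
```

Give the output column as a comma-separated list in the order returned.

Gus, Sven, Vik, Priya, Tara, Carmen, Rosa, Rosa, Ines, Wes, Alice, Farah

id=1: assignee=NULL, reviewer=NULL, fallback_owner=Gus → Gus
id=2: assignee=NULL, reviewer=Sven → Sven
id=3: assignee=Vik → Vik
id=4: assignee=NULL, reviewer=NULL, fallback_owner=Priya → Priya
id=5: assignee=Tara → Tara
id=6: assignee=NULL, reviewer=Carmen → Carmen
id=7: assignee=NULL, reviewer=NULL, fallback_owner=Rosa → Rosa
id=8: assignee=NULL, reviewer=NULL, fallback_owner=Rosa → Rosa
id=9: assignee=Ines → Ines
id=10: assignee=Wes → Wes
id=11: assignee=Alice → Alice
id=12: assignee=Farah → Farah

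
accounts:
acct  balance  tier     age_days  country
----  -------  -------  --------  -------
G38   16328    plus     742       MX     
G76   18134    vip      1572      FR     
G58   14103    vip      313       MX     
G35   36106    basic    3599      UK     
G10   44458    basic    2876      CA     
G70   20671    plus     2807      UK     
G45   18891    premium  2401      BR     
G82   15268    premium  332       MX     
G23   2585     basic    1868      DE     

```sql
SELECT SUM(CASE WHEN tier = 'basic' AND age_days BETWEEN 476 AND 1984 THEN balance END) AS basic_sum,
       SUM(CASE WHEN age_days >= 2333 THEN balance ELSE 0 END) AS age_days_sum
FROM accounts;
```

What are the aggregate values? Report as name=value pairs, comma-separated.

[basic_sum: tier = 'basic' AND age_days BETWEEN 476 AND 1984]
acct=G38: ✗
acct=G76: ✗
acct=G58: ✗
acct=G35: ✗
acct=G10: ✗
acct=G70: ✗
acct=G45: ✗
acct=G82: ✗
acct=G23: ✓ → 2585
basic_sum = 2585
—
[age_days_sum: age_days >= 2333]
acct=G38: ✗
acct=G76: ✗
acct=G58: ✗
acct=G35: ✓ → 36106
acct=G10: ✓ → 44458
acct=G70: ✓ → 20671
acct=G45: ✓ → 18891
acct=G82: ✗
acct=G23: ✗
age_days_sum = 36106 + 44458 + 20671 + 18891 = 120126

basic_sum=2585, age_days_sum=120126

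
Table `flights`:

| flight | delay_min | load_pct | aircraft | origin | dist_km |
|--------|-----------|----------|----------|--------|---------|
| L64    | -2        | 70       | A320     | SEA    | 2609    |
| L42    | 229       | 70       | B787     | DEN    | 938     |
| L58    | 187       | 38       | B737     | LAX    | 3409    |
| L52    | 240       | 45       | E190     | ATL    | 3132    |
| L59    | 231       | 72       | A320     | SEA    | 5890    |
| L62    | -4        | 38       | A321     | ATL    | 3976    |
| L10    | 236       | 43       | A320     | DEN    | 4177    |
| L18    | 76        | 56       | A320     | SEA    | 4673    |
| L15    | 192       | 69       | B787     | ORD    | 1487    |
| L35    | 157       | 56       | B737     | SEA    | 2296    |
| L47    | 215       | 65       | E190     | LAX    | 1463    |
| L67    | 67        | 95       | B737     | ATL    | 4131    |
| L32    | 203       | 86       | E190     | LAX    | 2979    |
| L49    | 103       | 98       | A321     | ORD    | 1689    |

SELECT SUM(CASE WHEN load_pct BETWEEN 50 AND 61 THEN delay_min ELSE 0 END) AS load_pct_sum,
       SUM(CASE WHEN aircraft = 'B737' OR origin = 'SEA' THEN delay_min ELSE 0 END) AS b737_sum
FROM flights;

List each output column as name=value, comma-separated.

[load_pct_sum: load_pct BETWEEN 50 AND 61]
flight=L64: ✗
flight=L42: ✗
flight=L58: ✗
flight=L52: ✗
flight=L59: ✗
flight=L62: ✗
flight=L10: ✗
flight=L18: ✓ → 76
flight=L15: ✗
flight=L35: ✓ → 157
flight=L47: ✗
flight=L67: ✗
flight=L32: ✗
flight=L49: ✗
load_pct_sum = 76 + 157 = 233
—
[b737_sum: aircraft = 'B737' OR origin = 'SEA']
flight=L64: ✓ → -2
flight=L42: ✗
flight=L58: ✓ → 187
flight=L52: ✗
flight=L59: ✓ → 231
flight=L62: ✗
flight=L10: ✗
flight=L18: ✓ → 76
flight=L15: ✗
flight=L35: ✓ → 157
flight=L47: ✗
flight=L67: ✓ → 67
flight=L32: ✗
flight=L49: ✗
b737_sum = -2 + 187 + 231 + 76 + 157 + 67 = 716

load_pct_sum=233, b737_sum=716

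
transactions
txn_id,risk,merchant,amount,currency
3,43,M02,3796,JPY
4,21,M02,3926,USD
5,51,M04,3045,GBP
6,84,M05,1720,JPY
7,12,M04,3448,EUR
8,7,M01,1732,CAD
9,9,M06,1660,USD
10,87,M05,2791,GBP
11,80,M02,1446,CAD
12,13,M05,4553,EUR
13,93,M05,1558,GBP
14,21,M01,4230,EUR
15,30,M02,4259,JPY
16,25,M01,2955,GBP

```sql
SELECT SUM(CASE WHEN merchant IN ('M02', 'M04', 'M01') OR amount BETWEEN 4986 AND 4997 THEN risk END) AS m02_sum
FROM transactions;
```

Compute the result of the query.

290

txn_id=3: ✓ → 43
txn_id=4: ✓ → 21
txn_id=5: ✓ → 51
txn_id=6: ✗
txn_id=7: ✓ → 12
txn_id=8: ✓ → 7
txn_id=9: ✗
txn_id=10: ✗
txn_id=11: ✓ → 80
txn_id=12: ✗
txn_id=13: ✗
txn_id=14: ✓ → 21
txn_id=15: ✓ → 30
txn_id=16: ✓ → 25
m02_sum = 43 + 21 + 51 + 12 + 7 + 80 + 21 + 30 + 25 = 290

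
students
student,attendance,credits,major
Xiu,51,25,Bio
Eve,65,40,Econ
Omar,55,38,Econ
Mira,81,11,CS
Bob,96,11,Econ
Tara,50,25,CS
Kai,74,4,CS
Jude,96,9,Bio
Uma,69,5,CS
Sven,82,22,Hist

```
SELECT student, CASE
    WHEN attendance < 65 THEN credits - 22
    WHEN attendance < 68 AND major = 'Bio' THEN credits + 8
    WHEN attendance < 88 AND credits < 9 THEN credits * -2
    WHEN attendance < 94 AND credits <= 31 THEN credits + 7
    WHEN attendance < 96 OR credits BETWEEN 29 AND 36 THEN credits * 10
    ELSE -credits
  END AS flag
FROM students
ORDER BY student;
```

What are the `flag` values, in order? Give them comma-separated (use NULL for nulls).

-11, 400, -9, -8, 18, 16, 29, 3, -10, 3

student=Bob: ELSE → -11
student=Eve: attendance < 96 OR credits BETWEEN 29 AND 36 → 400
student=Jude: ELSE → -9
student=Kai: attendance < 88 AND credits < 9 → -8
student=Mira: attendance < 94 AND credits <= 31 → 18
student=Omar: attendance < 65 → 16
student=Sven: attendance < 94 AND credits <= 31 → 29
student=Tara: attendance < 65 → 3
student=Uma: attendance < 88 AND credits < 9 → -10
student=Xiu: attendance < 65 → 3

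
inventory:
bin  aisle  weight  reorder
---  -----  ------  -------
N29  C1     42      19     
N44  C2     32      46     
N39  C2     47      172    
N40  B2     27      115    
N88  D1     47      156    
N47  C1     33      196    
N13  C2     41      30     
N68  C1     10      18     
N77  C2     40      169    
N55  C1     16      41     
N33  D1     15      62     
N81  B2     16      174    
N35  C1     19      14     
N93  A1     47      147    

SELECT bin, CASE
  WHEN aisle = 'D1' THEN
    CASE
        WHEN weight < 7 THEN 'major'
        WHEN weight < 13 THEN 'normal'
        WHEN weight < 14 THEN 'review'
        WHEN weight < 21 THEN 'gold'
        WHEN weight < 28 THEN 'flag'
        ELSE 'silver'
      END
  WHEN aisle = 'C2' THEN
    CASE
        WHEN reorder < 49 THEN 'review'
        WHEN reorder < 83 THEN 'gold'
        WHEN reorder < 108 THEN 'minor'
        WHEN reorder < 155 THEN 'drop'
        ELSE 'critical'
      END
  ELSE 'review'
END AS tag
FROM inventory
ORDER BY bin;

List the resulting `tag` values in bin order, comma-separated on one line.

bin=N13: aisle='C2' → inner[reorder < 49] → review
bin=N29: aisle='C1' → outer ELSE → review
bin=N33: aisle='D1' → inner[weight < 21] → gold
bin=N35: aisle='C1' → outer ELSE → review
bin=N39: aisle='C2' → inner[ELSE] → critical
bin=N40: aisle='B2' → outer ELSE → review
bin=N44: aisle='C2' → inner[reorder < 49] → review
bin=N47: aisle='C1' → outer ELSE → review
bin=N55: aisle='C1' → outer ELSE → review
bin=N68: aisle='C1' → outer ELSE → review
bin=N77: aisle='C2' → inner[ELSE] → critical
bin=N81: aisle='B2' → outer ELSE → review
bin=N88: aisle='D1' → inner[ELSE] → silver
bin=N93: aisle='A1' → outer ELSE → review

review, review, gold, review, critical, review, review, review, review, review, critical, review, silver, review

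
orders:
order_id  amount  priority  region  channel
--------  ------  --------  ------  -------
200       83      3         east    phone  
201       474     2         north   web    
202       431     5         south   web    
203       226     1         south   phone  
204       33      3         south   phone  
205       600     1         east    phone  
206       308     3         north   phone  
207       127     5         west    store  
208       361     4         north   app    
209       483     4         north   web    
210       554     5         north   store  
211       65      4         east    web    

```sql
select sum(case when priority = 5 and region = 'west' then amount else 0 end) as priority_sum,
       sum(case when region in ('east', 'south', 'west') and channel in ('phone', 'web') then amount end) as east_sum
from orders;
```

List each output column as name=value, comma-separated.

priority_sum=127, east_sum=1438

[priority_sum: priority = 5 and region = 'west']
order_id=200: ✗
order_id=201: ✗
order_id=202: ✗
order_id=203: ✗
order_id=204: ✗
order_id=205: ✗
order_id=206: ✗
order_id=207: ✓ → 127
order_id=208: ✗
order_id=209: ✗
order_id=210: ✗
order_id=211: ✗
priority_sum = 127
—
[east_sum: region in ('east', 'south', 'west') and channel in ('phone', 'web')]
order_id=200: ✓ → 83
order_id=201: ✗
order_id=202: ✓ → 431
order_id=203: ✓ → 226
order_id=204: ✓ → 33
order_id=205: ✓ → 600
order_id=206: ✗
order_id=207: ✗
order_id=208: ✗
order_id=209: ✗
order_id=210: ✗
order_id=211: ✓ → 65
east_sum = 83 + 431 + 226 + 33 + 600 + 65 = 1438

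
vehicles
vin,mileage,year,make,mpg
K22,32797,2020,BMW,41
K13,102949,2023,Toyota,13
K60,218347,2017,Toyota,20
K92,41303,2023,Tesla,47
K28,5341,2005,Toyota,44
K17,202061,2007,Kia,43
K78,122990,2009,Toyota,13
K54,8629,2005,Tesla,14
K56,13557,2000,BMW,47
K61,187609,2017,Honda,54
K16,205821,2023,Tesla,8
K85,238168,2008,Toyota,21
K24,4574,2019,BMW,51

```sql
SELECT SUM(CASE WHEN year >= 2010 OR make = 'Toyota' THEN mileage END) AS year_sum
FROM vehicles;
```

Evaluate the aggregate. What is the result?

vin=K22: ✓ → 32797
vin=K13: ✓ → 102949
vin=K60: ✓ → 218347
vin=K92: ✓ → 41303
vin=K28: ✓ → 5341
vin=K17: ✗
vin=K78: ✓ → 122990
vin=K54: ✗
vin=K56: ✗
vin=K61: ✓ → 187609
vin=K16: ✓ → 205821
vin=K85: ✓ → 238168
vin=K24: ✓ → 4574
year_sum = 32797 + 102949 + 218347 + 41303 + 5341 + 122990 + 187609 + 205821 + 238168 + 4574 = 1159899

1159899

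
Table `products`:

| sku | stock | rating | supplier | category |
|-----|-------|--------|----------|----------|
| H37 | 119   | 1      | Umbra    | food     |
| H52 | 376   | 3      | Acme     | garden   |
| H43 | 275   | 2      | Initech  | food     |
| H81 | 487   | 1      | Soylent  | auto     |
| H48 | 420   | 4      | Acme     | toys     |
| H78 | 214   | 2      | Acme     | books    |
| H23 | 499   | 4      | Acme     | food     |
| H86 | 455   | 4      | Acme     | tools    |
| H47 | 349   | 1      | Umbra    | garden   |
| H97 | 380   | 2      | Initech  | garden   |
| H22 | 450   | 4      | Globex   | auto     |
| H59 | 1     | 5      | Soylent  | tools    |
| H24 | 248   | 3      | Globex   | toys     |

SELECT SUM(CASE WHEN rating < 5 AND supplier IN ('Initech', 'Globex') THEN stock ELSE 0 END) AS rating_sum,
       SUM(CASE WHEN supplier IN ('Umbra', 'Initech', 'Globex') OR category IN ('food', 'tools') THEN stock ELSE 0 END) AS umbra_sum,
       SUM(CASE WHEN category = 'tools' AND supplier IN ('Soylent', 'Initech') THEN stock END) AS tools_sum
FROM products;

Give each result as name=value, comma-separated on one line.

[rating_sum: rating < 5 AND supplier IN ('Initech', 'Globex')]
sku=H37: ✗
sku=H52: ✗
sku=H43: ✓ → 275
sku=H81: ✗
sku=H48: ✗
sku=H78: ✗
sku=H23: ✗
sku=H86: ✗
sku=H47: ✗
sku=H97: ✓ → 380
sku=H22: ✓ → 450
sku=H59: ✗
sku=H24: ✓ → 248
rating_sum = 275 + 380 + 450 + 248 = 1353
—
[umbra_sum: supplier IN ('Umbra', 'Initech', 'Globex') OR category IN ('food', 'tools')]
sku=H37: ✓ → 119
sku=H52: ✗
sku=H43: ✓ → 275
sku=H81: ✗
sku=H48: ✗
sku=H78: ✗
sku=H23: ✓ → 499
sku=H86: ✓ → 455
sku=H47: ✓ → 349
sku=H97: ✓ → 380
sku=H22: ✓ → 450
sku=H59: ✓ → 1
sku=H24: ✓ → 248
umbra_sum = 119 + 275 + 499 + 455 + 349 + 380 + 450 + 1 + 248 = 2776
—
[tools_sum: category = 'tools' AND supplier IN ('Soylent', 'Initech')]
sku=H37: ✗
sku=H52: ✗
sku=H43: ✗
sku=H81: ✗
sku=H48: ✗
sku=H78: ✗
sku=H23: ✗
sku=H86: ✗
sku=H47: ✗
sku=H97: ✗
sku=H22: ✗
sku=H59: ✓ → 1
sku=H24: ✗
tools_sum = 1

rating_sum=1353, umbra_sum=2776, tools_sum=1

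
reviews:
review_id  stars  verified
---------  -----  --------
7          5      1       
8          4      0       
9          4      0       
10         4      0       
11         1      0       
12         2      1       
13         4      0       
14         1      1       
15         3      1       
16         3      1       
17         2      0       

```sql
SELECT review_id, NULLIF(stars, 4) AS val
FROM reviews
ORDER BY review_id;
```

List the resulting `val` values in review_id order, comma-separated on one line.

5, NULL, NULL, NULL, 1, 2, NULL, 1, 3, 3, 2

review_id=7: stars=5 vs 4: differ → 5
review_id=8: stars=4 vs 4: equal → NULL
review_id=9: stars=4 vs 4: equal → NULL
review_id=10: stars=4 vs 4: equal → NULL
review_id=11: stars=1 vs 4: differ → 1
review_id=12: stars=2 vs 4: differ → 2
review_id=13: stars=4 vs 4: equal → NULL
review_id=14: stars=1 vs 4: differ → 1
review_id=15: stars=3 vs 4: differ → 3
review_id=16: stars=3 vs 4: differ → 3
review_id=17: stars=2 vs 4: differ → 2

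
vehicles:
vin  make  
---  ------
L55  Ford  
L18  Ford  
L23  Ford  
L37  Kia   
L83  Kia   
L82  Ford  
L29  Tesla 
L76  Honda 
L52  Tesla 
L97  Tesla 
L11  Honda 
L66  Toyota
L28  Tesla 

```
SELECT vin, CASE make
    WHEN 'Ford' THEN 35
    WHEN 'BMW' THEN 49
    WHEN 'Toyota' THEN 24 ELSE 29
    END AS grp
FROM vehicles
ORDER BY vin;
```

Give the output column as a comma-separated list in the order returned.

vin=L11: ELSE → 29
vin=L18: make='Ford' → 35
vin=L23: make='Ford' → 35
vin=L28: ELSE → 29
vin=L29: ELSE → 29
vin=L37: ELSE → 29
vin=L52: ELSE → 29
vin=L55: make='Ford' → 35
vin=L66: make='Toyota' → 24
vin=L76: ELSE → 29
vin=L82: make='Ford' → 35
vin=L83: ELSE → 29
vin=L97: ELSE → 29

29, 35, 35, 29, 29, 29, 29, 35, 24, 29, 35, 29, 29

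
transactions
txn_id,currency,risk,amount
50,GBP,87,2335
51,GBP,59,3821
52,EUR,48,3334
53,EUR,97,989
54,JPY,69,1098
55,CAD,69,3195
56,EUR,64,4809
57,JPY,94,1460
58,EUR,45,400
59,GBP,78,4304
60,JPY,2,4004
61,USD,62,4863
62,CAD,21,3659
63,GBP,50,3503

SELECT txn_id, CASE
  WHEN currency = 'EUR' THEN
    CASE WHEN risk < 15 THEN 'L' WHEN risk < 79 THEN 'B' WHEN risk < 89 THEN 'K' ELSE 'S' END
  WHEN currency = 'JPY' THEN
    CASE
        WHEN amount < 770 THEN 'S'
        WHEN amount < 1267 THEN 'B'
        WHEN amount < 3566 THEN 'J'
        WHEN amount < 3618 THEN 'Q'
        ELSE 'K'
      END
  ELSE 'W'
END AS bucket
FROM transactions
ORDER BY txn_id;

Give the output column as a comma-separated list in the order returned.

W, W, B, S, B, W, B, J, B, W, K, W, W, W

txn_id=50: currency='GBP' → outer ELSE → W
txn_id=51: currency='GBP' → outer ELSE → W
txn_id=52: currency='EUR' → inner[risk < 79] → B
txn_id=53: currency='EUR' → inner[ELSE] → S
txn_id=54: currency='JPY' → inner[amount < 1267] → B
txn_id=55: currency='CAD' → outer ELSE → W
txn_id=56: currency='EUR' → inner[risk < 79] → B
txn_id=57: currency='JPY' → inner[amount < 3566] → J
txn_id=58: currency='EUR' → inner[risk < 79] → B
txn_id=59: currency='GBP' → outer ELSE → W
txn_id=60: currency='JPY' → inner[ELSE] → K
txn_id=61: currency='USD' → outer ELSE → W
txn_id=62: currency='CAD' → outer ELSE → W
txn_id=63: currency='GBP' → outer ELSE → W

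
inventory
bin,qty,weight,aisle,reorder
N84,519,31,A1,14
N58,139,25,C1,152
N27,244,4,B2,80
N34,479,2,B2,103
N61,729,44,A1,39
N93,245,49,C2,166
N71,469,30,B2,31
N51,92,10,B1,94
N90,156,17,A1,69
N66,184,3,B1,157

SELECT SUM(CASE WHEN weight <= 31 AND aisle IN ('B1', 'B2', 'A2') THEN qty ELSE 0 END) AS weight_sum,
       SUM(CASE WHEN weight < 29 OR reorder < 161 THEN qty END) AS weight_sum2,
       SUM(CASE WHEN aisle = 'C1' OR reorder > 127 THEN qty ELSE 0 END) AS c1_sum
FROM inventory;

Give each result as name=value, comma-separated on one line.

[weight_sum: weight <= 31 AND aisle IN ('B1', 'B2', 'A2')]
bin=N84: ✗
bin=N58: ✗
bin=N27: ✓ → 244
bin=N34: ✓ → 479
bin=N61: ✗
bin=N93: ✗
bin=N71: ✓ → 469
bin=N51: ✓ → 92
bin=N90: ✗
bin=N66: ✓ → 184
weight_sum = 244 + 479 + 469 + 92 + 184 = 1468
—
[weight_sum2: weight < 29 OR reorder < 161]
bin=N84: ✓ → 519
bin=N58: ✓ → 139
bin=N27: ✓ → 244
bin=N34: ✓ → 479
bin=N61: ✓ → 729
bin=N93: ✗
bin=N71: ✓ → 469
bin=N51: ✓ → 92
bin=N90: ✓ → 156
bin=N66: ✓ → 184
weight_sum2 = 519 + 139 + 244 + 479 + 729 + 469 + 92 + 156 + 184 = 3011
—
[c1_sum: aisle = 'C1' OR reorder > 127]
bin=N84: ✗
bin=N58: ✓ → 139
bin=N27: ✗
bin=N34: ✗
bin=N61: ✗
bin=N93: ✓ → 245
bin=N71: ✗
bin=N51: ✗
bin=N90: ✗
bin=N66: ✓ → 184
c1_sum = 139 + 245 + 184 = 568

weight_sum=1468, weight_sum2=3011, c1_sum=568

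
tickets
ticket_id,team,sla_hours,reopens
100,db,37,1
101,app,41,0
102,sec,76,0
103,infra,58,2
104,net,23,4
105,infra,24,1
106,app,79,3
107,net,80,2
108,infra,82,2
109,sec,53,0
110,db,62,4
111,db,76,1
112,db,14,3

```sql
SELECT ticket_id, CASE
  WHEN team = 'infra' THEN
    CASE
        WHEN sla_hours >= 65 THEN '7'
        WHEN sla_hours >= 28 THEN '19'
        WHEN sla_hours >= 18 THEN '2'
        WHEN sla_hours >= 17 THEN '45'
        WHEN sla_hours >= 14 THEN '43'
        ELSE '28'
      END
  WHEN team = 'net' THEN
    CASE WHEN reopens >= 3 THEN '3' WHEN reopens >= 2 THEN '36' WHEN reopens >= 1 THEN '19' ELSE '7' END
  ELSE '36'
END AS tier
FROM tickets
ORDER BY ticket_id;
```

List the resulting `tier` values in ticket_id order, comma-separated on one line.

36, 36, 36, 19, 3, 2, 36, 36, 7, 36, 36, 36, 36

ticket_id=100: team='db' → outer ELSE → 36
ticket_id=101: team='app' → outer ELSE → 36
ticket_id=102: team='sec' → outer ELSE → 36
ticket_id=103: team='infra' → inner[sla_hours >= 28] → 19
ticket_id=104: team='net' → inner[reopens >= 3] → 3
ticket_id=105: team='infra' → inner[sla_hours >= 18] → 2
ticket_id=106: team='app' → outer ELSE → 36
ticket_id=107: team='net' → inner[reopens >= 2] → 36
ticket_id=108: team='infra' → inner[sla_hours >= 65] → 7
ticket_id=109: team='sec' → outer ELSE → 36
ticket_id=110: team='db' → outer ELSE → 36
ticket_id=111: team='db' → outer ELSE → 36
ticket_id=112: team='db' → outer ELSE → 36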